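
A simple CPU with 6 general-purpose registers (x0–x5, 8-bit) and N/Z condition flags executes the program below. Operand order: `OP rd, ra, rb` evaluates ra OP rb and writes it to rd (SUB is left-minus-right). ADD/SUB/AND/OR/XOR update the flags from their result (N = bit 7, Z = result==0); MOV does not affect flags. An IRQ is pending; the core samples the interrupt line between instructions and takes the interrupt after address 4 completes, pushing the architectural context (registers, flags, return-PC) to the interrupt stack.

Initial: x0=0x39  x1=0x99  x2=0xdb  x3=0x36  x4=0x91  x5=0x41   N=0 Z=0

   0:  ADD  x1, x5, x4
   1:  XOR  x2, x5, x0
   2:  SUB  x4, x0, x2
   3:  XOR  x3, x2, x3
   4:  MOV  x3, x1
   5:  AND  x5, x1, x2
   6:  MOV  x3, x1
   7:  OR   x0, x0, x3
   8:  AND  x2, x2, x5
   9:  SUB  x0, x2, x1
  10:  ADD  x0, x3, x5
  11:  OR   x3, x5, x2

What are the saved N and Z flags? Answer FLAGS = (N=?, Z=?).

FLAGS = (N=0, Z=0)

after  0: x0=0x39 x1=0xd2 x2=0xdb x3=0x36 x4=0x91 x5=0x41  N=1 Z=0
after  1: x0=0x39 x1=0xd2 x2=0x78 x3=0x36 x4=0x91 x5=0x41  N=0 Z=0
after  2: x0=0x39 x1=0xd2 x2=0x78 x3=0x36 x4=0xc1 x5=0x41  N=1 Z=0
after  3: x0=0x39 x1=0xd2 x2=0x78 x3=0x4e x4=0xc1 x5=0x41  N=0 Z=0
after  4: x0=0x39 x1=0xd2 x2=0x78 x3=0xd2 x4=0xc1 x5=0x41  N=0 Z=0
-- IRQ taken; context saved, return-PC = 5 --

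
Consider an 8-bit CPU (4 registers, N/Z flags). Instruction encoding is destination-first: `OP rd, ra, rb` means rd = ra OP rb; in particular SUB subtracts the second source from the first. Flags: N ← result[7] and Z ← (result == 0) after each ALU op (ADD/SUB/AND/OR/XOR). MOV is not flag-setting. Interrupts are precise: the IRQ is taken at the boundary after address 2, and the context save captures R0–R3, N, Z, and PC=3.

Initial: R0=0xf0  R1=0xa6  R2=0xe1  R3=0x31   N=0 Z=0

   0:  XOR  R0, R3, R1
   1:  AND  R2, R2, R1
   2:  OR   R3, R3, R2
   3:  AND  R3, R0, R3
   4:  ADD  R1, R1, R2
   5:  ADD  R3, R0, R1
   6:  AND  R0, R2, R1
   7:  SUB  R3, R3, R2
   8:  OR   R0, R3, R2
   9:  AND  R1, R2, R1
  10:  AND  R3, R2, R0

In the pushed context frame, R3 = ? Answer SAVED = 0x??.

after  0: R0=0x97 R1=0xa6 R2=0xe1 R3=0x31  N=1 Z=0
after  1: R0=0x97 R1=0xa6 R2=0xa0 R3=0x31  N=1 Z=0
after  2: R0=0x97 R1=0xa6 R2=0xa0 R3=0xb1  N=1 Z=0
-- IRQ taken; context saved, return-PC = 3 --

SAVED = 0xb1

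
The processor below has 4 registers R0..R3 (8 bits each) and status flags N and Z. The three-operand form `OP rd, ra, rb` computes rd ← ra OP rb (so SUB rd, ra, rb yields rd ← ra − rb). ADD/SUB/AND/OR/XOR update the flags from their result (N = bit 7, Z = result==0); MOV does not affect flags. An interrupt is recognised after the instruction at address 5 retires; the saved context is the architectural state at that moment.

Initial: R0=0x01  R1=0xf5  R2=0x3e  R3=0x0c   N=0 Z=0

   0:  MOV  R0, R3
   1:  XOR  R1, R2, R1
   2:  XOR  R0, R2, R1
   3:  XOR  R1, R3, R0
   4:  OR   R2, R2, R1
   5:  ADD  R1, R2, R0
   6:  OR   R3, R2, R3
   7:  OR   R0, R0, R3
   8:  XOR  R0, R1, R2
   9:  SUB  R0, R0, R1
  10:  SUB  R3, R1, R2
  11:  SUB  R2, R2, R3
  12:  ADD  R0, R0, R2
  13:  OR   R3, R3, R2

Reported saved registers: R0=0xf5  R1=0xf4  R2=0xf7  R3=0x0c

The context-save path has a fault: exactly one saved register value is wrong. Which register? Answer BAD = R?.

after  0: R0=0x0c R1=0xf5 R2=0x3e R3=0x0c  N=0 Z=0
after  1: R0=0x0c R1=0xcb R2=0x3e R3=0x0c  N=1 Z=0
after  2: R0=0xf5 R1=0xcb R2=0x3e R3=0x0c  N=1 Z=0
after  3: R0=0xf5 R1=0xf9 R2=0x3e R3=0x0c  N=1 Z=0
after  4: R0=0xf5 R1=0xf9 R2=0xff R3=0x0c  N=1 Z=0
after  5: R0=0xf5 R1=0xf4 R2=0xff R3=0x0c  N=1 Z=0
-- IRQ taken; context saved, return-PC = 6 --
mismatch: R2: reported 0xf7 vs actual 0xff

BAD = R2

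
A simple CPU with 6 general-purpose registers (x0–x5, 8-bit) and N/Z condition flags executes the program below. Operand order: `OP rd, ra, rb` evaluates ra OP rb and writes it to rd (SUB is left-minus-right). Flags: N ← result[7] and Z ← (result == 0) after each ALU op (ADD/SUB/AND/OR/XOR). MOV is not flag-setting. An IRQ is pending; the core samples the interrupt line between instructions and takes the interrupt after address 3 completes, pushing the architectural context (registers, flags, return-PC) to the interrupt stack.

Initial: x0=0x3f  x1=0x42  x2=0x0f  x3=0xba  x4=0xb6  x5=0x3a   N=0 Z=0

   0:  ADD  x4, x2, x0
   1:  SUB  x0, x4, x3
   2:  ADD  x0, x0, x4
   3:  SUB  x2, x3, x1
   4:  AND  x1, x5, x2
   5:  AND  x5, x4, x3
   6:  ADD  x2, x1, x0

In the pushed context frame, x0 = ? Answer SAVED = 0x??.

SAVED = 0xe2

after  0: x0=0x3f x1=0x42 x2=0x0f x3=0xba x4=0x4e x5=0x3a  N=0 Z=0
after  1: x0=0x94 x1=0x42 x2=0x0f x3=0xba x4=0x4e x5=0x3a  N=1 Z=0
after  2: x0=0xe2 x1=0x42 x2=0x0f x3=0xba x4=0x4e x5=0x3a  N=1 Z=0
after  3: x0=0xe2 x1=0x42 x2=0x78 x3=0xba x4=0x4e x5=0x3a  N=0 Z=0
-- IRQ taken; context saved, return-PC = 4 --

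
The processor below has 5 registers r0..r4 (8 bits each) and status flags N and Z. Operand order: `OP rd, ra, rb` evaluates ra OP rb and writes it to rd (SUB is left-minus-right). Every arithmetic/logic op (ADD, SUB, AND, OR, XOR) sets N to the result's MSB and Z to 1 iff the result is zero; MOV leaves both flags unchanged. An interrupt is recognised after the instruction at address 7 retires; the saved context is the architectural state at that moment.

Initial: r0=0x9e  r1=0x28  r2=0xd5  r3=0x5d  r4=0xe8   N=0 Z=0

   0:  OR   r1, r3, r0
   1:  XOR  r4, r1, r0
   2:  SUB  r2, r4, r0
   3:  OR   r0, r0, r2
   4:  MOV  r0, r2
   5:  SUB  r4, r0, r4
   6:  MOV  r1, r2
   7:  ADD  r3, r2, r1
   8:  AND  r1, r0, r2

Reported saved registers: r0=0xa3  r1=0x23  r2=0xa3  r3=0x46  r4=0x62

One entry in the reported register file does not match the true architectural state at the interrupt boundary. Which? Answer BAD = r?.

BAD = r1

after  0: r0=0x9e r1=0xdf r2=0xd5 r3=0x5d r4=0xe8  N=1 Z=0
after  1: r0=0x9e r1=0xdf r2=0xd5 r3=0x5d r4=0x41  N=0 Z=0
after  2: r0=0x9e r1=0xdf r2=0xa3 r3=0x5d r4=0x41  N=1 Z=0
after  3: r0=0xbf r1=0xdf r2=0xa3 r3=0x5d r4=0x41  N=1 Z=0
after  4: r0=0xa3 r1=0xdf r2=0xa3 r3=0x5d r4=0x41  N=1 Z=0
after  5: r0=0xa3 r1=0xdf r2=0xa3 r3=0x5d r4=0x62  N=0 Z=0
after  6: r0=0xa3 r1=0xa3 r2=0xa3 r3=0x5d r4=0x62  N=0 Z=0
after  7: r0=0xa3 r1=0xa3 r2=0xa3 r3=0x46 r4=0x62  N=0 Z=0
-- IRQ taken; context saved, return-PC = 8 --
mismatch: r1: reported 0x23 vs actual 0xa3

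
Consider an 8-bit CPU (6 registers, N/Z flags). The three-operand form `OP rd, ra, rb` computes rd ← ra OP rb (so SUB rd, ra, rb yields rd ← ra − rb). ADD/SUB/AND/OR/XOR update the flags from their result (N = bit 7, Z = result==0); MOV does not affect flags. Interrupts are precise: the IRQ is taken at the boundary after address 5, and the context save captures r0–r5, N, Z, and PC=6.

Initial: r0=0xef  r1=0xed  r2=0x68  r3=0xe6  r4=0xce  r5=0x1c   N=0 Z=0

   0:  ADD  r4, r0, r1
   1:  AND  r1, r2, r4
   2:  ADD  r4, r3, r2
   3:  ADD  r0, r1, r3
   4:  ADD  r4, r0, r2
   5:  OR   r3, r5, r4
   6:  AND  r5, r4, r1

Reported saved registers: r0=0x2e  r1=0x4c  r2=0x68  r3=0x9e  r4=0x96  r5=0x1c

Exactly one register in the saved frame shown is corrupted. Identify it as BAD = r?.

after  0: r0=0xef r1=0xed r2=0x68 r3=0xe6 r4=0xdc r5=0x1c  N=1 Z=0
after  1: r0=0xef r1=0x48 r2=0x68 r3=0xe6 r4=0xdc r5=0x1c  N=0 Z=0
after  2: r0=0xef r1=0x48 r2=0x68 r3=0xe6 r4=0x4e r5=0x1c  N=0 Z=0
after  3: r0=0x2e r1=0x48 r2=0x68 r3=0xe6 r4=0x4e r5=0x1c  N=0 Z=0
after  4: r0=0x2e r1=0x48 r2=0x68 r3=0xe6 r4=0x96 r5=0x1c  N=1 Z=0
after  5: r0=0x2e r1=0x48 r2=0x68 r3=0x9e r4=0x96 r5=0x1c  N=1 Z=0
-- IRQ taken; context saved, return-PC = 6 --
mismatch: r1: reported 0x4c vs actual 0x48

BAD = r1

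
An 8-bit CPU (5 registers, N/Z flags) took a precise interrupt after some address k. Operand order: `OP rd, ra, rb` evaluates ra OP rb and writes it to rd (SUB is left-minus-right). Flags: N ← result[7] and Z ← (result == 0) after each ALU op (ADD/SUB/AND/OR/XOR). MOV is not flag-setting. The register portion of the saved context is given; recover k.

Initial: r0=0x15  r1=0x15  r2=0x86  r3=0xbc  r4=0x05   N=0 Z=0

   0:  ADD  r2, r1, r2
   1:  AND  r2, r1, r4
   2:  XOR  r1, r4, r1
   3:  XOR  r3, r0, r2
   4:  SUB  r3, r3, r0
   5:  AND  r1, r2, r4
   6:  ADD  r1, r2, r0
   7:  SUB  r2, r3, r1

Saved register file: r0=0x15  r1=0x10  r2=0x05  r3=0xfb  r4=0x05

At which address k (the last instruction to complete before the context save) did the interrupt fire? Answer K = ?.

K = 4

after  0: r0=0x15 r1=0x15 r2=0x9b r3=0xbc r4=0x05  N=1 Z=0
after  1: r0=0x15 r1=0x15 r2=0x05 r3=0xbc r4=0x05  N=0 Z=0
after  2: r0=0x15 r1=0x10 r2=0x05 r3=0xbc r4=0x05  N=0 Z=0
after  3: r0=0x15 r1=0x10 r2=0x05 r3=0x10 r4=0x05  N=0 Z=0
after  4: r0=0x15 r1=0x10 r2=0x05 r3=0xfb r4=0x05  N=1 Z=0
-- IRQ taken; context saved, return-PC = 5 --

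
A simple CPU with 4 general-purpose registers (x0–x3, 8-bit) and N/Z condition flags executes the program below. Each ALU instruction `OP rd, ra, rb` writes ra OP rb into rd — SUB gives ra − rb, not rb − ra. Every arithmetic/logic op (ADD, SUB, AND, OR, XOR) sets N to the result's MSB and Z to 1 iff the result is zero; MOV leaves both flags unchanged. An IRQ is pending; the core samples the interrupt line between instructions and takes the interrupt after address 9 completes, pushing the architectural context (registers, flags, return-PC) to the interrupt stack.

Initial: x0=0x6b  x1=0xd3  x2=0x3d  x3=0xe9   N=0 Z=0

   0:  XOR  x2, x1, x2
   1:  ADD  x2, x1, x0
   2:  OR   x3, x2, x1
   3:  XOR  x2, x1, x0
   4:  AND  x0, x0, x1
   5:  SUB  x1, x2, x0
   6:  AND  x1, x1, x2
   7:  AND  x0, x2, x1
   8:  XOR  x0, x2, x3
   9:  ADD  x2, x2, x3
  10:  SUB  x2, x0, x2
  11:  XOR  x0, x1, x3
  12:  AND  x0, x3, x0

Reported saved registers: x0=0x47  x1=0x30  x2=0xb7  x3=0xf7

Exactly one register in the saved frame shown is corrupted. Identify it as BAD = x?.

after  0: x0=0x6b x1=0xd3 x2=0xee x3=0xe9  N=1 Z=0
after  1: x0=0x6b x1=0xd3 x2=0x3e x3=0xe9  N=0 Z=0
after  2: x0=0x6b x1=0xd3 x2=0x3e x3=0xff  N=1 Z=0
after  3: x0=0x6b x1=0xd3 x2=0xb8 x3=0xff  N=1 Z=0
after  4: x0=0x43 x1=0xd3 x2=0xb8 x3=0xff  N=0 Z=0
after  5: x0=0x43 x1=0x75 x2=0xb8 x3=0xff  N=0 Z=0
after  6: x0=0x43 x1=0x30 x2=0xb8 x3=0xff  N=0 Z=0
after  7: x0=0x30 x1=0x30 x2=0xb8 x3=0xff  N=0 Z=0
after  8: x0=0x47 x1=0x30 x2=0xb8 x3=0xff  N=0 Z=0
after  9: x0=0x47 x1=0x30 x2=0xb7 x3=0xff  N=1 Z=0
-- IRQ taken; context saved, return-PC = 10 --
mismatch: x3: reported 0xf7 vs actual 0xff

BAD = x3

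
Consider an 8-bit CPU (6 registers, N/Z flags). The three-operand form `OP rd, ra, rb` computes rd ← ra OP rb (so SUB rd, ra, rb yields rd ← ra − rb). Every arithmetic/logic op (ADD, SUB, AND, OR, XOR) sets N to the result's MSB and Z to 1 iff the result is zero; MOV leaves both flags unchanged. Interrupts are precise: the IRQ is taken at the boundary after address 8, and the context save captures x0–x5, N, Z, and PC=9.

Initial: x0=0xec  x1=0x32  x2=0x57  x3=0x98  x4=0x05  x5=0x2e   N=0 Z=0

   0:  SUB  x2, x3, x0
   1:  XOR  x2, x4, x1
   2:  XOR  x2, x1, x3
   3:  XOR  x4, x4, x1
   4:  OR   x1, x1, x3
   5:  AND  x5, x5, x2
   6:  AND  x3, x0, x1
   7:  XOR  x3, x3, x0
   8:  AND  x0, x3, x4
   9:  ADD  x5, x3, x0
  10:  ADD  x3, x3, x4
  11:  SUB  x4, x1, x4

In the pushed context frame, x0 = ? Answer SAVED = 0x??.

after  0: x0=0xec x1=0x32 x2=0xac x3=0x98 x4=0x05 x5=0x2e  N=1 Z=0
after  1: x0=0xec x1=0x32 x2=0x37 x3=0x98 x4=0x05 x5=0x2e  N=0 Z=0
after  2: x0=0xec x1=0x32 x2=0xaa x3=0x98 x4=0x05 x5=0x2e  N=1 Z=0
after  3: x0=0xec x1=0x32 x2=0xaa x3=0x98 x4=0x37 x5=0x2e  N=0 Z=0
after  4: x0=0xec x1=0xba x2=0xaa x3=0x98 x4=0x37 x5=0x2e  N=1 Z=0
after  5: x0=0xec x1=0xba x2=0xaa x3=0x98 x4=0x37 x5=0x2a  N=0 Z=0
after  6: x0=0xec x1=0xba x2=0xaa x3=0xa8 x4=0x37 x5=0x2a  N=1 Z=0
after  7: x0=0xec x1=0xba x2=0xaa x3=0x44 x4=0x37 x5=0x2a  N=0 Z=0
after  8: x0=0x04 x1=0xba x2=0xaa x3=0x44 x4=0x37 x5=0x2a  N=0 Z=0
-- IRQ taken; context saved, return-PC = 9 --

SAVED = 0x04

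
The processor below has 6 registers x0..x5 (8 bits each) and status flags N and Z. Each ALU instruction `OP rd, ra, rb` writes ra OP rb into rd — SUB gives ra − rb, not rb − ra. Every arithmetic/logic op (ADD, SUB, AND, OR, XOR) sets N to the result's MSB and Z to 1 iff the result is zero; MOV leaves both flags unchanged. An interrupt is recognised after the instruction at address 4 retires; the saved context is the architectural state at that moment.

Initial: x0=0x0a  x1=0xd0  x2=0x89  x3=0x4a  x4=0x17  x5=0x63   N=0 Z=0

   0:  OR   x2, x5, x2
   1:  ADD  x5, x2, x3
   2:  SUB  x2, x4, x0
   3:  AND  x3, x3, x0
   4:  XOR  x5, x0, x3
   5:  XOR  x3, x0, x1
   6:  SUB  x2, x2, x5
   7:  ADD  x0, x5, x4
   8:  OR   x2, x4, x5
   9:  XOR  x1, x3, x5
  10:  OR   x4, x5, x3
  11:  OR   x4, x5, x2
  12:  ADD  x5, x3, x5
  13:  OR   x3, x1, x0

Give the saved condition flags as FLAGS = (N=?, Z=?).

after  0: x0=0x0a x1=0xd0 x2=0xeb x3=0x4a x4=0x17 x5=0x63  N=1 Z=0
after  1: x0=0x0a x1=0xd0 x2=0xeb x3=0x4a x4=0x17 x5=0x35  N=0 Z=0
after  2: x0=0x0a x1=0xd0 x2=0x0d x3=0x4a x4=0x17 x5=0x35  N=0 Z=0
after  3: x0=0x0a x1=0xd0 x2=0x0d x3=0x0a x4=0x17 x5=0x35  N=0 Z=0
after  4: x0=0x0a x1=0xd0 x2=0x0d x3=0x0a x4=0x17 x5=0x00  N=0 Z=1
-- IRQ taken; context saved, return-PC = 5 --

FLAGS = (N=0, Z=1)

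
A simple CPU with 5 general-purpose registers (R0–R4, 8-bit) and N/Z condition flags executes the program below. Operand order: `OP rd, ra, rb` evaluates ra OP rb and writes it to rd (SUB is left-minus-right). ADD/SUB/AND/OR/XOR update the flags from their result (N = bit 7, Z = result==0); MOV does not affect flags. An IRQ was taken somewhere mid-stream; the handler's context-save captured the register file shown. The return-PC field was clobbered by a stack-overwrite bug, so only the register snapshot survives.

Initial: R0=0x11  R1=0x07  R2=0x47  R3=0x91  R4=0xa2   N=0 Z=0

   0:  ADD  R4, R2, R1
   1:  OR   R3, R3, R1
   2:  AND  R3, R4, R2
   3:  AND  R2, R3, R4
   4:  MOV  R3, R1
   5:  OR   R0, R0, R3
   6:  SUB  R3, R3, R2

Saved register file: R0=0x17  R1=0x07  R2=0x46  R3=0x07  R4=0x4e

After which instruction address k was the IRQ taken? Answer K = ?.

after  0: R0=0x11 R1=0x07 R2=0x47 R3=0x91 R4=0x4e  N=0 Z=0
after  1: R0=0x11 R1=0x07 R2=0x47 R3=0x97 R4=0x4e  N=1 Z=0
after  2: R0=0x11 R1=0x07 R2=0x47 R3=0x46 R4=0x4e  N=0 Z=0
after  3: R0=0x11 R1=0x07 R2=0x46 R3=0x46 R4=0x4e  N=0 Z=0
after  4: R0=0x11 R1=0x07 R2=0x46 R3=0x07 R4=0x4e  N=0 Z=0
after  5: R0=0x17 R1=0x07 R2=0x46 R3=0x07 R4=0x4e  N=0 Z=0
-- IRQ taken; context saved, return-PC = 6 --

K = 5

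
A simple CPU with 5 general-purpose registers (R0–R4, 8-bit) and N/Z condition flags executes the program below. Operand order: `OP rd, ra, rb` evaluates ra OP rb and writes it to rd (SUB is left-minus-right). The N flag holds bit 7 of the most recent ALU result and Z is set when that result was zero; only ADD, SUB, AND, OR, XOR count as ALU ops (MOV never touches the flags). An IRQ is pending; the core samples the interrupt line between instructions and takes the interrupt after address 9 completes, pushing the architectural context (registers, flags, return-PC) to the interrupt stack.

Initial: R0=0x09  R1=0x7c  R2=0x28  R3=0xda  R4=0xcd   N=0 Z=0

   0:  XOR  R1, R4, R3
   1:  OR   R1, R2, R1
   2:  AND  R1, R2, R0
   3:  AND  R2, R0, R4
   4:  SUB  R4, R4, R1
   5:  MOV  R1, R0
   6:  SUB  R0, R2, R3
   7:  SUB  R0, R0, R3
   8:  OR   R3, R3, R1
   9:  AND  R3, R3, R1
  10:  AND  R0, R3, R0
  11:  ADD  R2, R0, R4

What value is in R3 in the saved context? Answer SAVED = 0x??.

after  0: R0=0x09 R1=0x17 R2=0x28 R3=0xda R4=0xcd  N=0 Z=0
after  1: R0=0x09 R1=0x3f R2=0x28 R3=0xda R4=0xcd  N=0 Z=0
after  2: R0=0x09 R1=0x08 R2=0x28 R3=0xda R4=0xcd  N=0 Z=0
after  3: R0=0x09 R1=0x08 R2=0x09 R3=0xda R4=0xcd  N=0 Z=0
after  4: R0=0x09 R1=0x08 R2=0x09 R3=0xda R4=0xc5  N=1 Z=0
after  5: R0=0x09 R1=0x09 R2=0x09 R3=0xda R4=0xc5  N=1 Z=0
after  6: R0=0x2f R1=0x09 R2=0x09 R3=0xda R4=0xc5  N=0 Z=0
after  7: R0=0x55 R1=0x09 R2=0x09 R3=0xda R4=0xc5  N=0 Z=0
after  8: R0=0x55 R1=0x09 R2=0x09 R3=0xdb R4=0xc5  N=1 Z=0
after  9: R0=0x55 R1=0x09 R2=0x09 R3=0x09 R4=0xc5  N=0 Z=0
-- IRQ taken; context saved, return-PC = 10 --

SAVED = 0x09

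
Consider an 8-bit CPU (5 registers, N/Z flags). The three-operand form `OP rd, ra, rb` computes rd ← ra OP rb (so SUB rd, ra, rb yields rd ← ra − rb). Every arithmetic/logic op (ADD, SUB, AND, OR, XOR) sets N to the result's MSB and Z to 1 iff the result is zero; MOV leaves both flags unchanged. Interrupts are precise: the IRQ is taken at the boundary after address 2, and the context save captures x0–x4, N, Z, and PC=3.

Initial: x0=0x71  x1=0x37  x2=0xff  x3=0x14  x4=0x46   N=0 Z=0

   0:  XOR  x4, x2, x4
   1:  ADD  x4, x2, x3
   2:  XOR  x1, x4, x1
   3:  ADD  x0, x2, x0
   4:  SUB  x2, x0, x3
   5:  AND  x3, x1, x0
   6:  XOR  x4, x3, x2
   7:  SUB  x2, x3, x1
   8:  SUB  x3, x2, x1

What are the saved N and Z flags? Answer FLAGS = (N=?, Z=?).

after  0: x0=0x71 x1=0x37 x2=0xff x3=0x14 x4=0xb9  N=1 Z=0
after  1: x0=0x71 x1=0x37 x2=0xff x3=0x14 x4=0x13  N=0 Z=0
after  2: x0=0x71 x1=0x24 x2=0xff x3=0x14 x4=0x13  N=0 Z=0
-- IRQ taken; context saved, return-PC = 3 --

FLAGS = (N=0, Z=0)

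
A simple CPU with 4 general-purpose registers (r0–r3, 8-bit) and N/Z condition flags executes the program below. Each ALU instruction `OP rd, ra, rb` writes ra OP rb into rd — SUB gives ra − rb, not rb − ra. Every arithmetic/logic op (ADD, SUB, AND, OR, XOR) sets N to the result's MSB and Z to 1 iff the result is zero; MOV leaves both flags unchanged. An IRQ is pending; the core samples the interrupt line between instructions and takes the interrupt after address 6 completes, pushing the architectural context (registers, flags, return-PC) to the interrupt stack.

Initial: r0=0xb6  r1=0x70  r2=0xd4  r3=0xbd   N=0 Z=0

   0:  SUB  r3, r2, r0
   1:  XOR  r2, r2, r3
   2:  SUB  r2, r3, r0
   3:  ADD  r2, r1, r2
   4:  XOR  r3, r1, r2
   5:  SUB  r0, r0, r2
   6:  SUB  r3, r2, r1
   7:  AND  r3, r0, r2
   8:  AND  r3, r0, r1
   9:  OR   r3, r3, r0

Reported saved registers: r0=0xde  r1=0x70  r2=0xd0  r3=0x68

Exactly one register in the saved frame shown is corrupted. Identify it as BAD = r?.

after  0: r0=0xb6 r1=0x70 r2=0xd4 r3=0x1e  N=0 Z=0
after  1: r0=0xb6 r1=0x70 r2=0xca r3=0x1e  N=1 Z=0
after  2: r0=0xb6 r1=0x70 r2=0x68 r3=0x1e  N=0 Z=0
after  3: r0=0xb6 r1=0x70 r2=0xd8 r3=0x1e  N=1 Z=0
after  4: r0=0xb6 r1=0x70 r2=0xd8 r3=0xa8  N=1 Z=0
after  5: r0=0xde r1=0x70 r2=0xd8 r3=0xa8  N=1 Z=0
after  6: r0=0xde r1=0x70 r2=0xd8 r3=0x68  N=0 Z=0
-- IRQ taken; context saved, return-PC = 7 --
mismatch: r2: reported 0xd0 vs actual 0xd8

BAD = r2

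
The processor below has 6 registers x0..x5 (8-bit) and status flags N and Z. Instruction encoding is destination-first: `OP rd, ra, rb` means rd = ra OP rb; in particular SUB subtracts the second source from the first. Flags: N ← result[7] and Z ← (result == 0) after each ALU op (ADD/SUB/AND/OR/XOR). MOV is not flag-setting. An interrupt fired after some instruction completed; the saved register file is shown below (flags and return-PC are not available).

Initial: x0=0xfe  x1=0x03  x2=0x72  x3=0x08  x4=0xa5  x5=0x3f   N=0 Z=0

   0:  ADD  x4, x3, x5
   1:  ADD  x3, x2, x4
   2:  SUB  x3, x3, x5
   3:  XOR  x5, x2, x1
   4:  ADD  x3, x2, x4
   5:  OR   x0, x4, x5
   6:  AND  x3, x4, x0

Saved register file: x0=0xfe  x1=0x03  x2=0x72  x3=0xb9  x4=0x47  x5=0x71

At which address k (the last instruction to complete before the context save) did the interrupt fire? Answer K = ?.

K = 4

after  0: x0=0xfe x1=0x03 x2=0x72 x3=0x08 x4=0x47 x5=0x3f  N=0 Z=0
after  1: x0=0xfe x1=0x03 x2=0x72 x3=0xb9 x4=0x47 x5=0x3f  N=1 Z=0
after  2: x0=0xfe x1=0x03 x2=0x72 x3=0x7a x4=0x47 x5=0x3f  N=0 Z=0
after  3: x0=0xfe x1=0x03 x2=0x72 x3=0x7a x4=0x47 x5=0x71  N=0 Z=0
after  4: x0=0xfe x1=0x03 x2=0x72 x3=0xb9 x4=0x47 x5=0x71  N=1 Z=0
-- IRQ taken; context saved, return-PC = 5 --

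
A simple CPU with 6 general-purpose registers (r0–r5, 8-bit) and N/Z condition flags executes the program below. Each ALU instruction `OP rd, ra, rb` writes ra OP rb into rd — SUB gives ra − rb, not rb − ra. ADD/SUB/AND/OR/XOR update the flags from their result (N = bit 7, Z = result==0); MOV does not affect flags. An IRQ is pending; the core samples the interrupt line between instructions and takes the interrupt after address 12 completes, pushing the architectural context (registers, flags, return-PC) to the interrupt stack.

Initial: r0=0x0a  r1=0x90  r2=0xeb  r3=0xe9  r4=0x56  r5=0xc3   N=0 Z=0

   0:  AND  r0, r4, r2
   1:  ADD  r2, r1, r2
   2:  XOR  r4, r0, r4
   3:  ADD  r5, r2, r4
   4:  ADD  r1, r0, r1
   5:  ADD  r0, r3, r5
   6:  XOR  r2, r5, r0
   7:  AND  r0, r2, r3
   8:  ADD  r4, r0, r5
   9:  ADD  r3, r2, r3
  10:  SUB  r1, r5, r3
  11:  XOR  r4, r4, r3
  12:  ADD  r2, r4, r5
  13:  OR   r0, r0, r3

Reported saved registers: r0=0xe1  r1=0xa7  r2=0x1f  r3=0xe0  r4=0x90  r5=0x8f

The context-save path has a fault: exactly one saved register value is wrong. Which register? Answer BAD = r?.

after  0: r0=0x42 r1=0x90 r2=0xeb r3=0xe9 r4=0x56 r5=0xc3  N=0 Z=0
after  1: r0=0x42 r1=0x90 r2=0x7b r3=0xe9 r4=0x56 r5=0xc3  N=0 Z=0
after  2: r0=0x42 r1=0x90 r2=0x7b r3=0xe9 r4=0x14 r5=0xc3  N=0 Z=0
after  3: r0=0x42 r1=0x90 r2=0x7b r3=0xe9 r4=0x14 r5=0x8f  N=1 Z=0
after  4: r0=0x42 r1=0xd2 r2=0x7b r3=0xe9 r4=0x14 r5=0x8f  N=1 Z=0
after  5: r0=0x78 r1=0xd2 r2=0x7b r3=0xe9 r4=0x14 r5=0x8f  N=0 Z=0
after  6: r0=0x78 r1=0xd2 r2=0xf7 r3=0xe9 r4=0x14 r5=0x8f  N=1 Z=0
after  7: r0=0xe1 r1=0xd2 r2=0xf7 r3=0xe9 r4=0x14 r5=0x8f  N=1 Z=0
after  8: r0=0xe1 r1=0xd2 r2=0xf7 r3=0xe9 r4=0x70 r5=0x8f  N=0 Z=0
after  9: r0=0xe1 r1=0xd2 r2=0xf7 r3=0xe0 r4=0x70 r5=0x8f  N=1 Z=0
after 10: r0=0xe1 r1=0xaf r2=0xf7 r3=0xe0 r4=0x70 r5=0x8f  N=1 Z=0
after 11: r0=0xe1 r1=0xaf r2=0xf7 r3=0xe0 r4=0x90 r5=0x8f  N=1 Z=0
after 12: r0=0xe1 r1=0xaf r2=0x1f r3=0xe0 r4=0x90 r5=0x8f  N=0 Z=0
-- IRQ taken; context saved, return-PC = 13 --
mismatch: r1: reported 0xa7 vs actual 0xaf

BAD = r1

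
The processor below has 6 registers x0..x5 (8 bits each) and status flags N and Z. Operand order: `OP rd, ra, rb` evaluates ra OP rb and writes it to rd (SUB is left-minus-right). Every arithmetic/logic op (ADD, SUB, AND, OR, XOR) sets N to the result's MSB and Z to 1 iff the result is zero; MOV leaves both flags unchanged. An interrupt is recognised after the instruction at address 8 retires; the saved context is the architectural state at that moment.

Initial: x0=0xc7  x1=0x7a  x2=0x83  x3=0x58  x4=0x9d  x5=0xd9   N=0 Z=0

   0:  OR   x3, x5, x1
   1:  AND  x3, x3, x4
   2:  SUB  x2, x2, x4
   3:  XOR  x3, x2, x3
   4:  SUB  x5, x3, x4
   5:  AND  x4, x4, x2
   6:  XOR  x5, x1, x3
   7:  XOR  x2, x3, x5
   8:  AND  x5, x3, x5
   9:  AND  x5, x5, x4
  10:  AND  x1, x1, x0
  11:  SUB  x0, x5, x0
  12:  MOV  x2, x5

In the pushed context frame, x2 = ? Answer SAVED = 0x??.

SAVED = 0x7a

after  0: x0=0xc7 x1=0x7a x2=0x83 x3=0xfb x4=0x9d x5=0xd9  N=1 Z=0
after  1: x0=0xc7 x1=0x7a x2=0x83 x3=0x99 x4=0x9d x5=0xd9  N=1 Z=0
after  2: x0=0xc7 x1=0x7a x2=0xe6 x3=0x99 x4=0x9d x5=0xd9  N=1 Z=0
after  3: x0=0xc7 x1=0x7a x2=0xe6 x3=0x7f x4=0x9d x5=0xd9  N=0 Z=0
after  4: x0=0xc7 x1=0x7a x2=0xe6 x3=0x7f x4=0x9d x5=0xe2  N=1 Z=0
after  5: x0=0xc7 x1=0x7a x2=0xe6 x3=0x7f x4=0x84 x5=0xe2  N=1 Z=0
after  6: x0=0xc7 x1=0x7a x2=0xe6 x3=0x7f x4=0x84 x5=0x05  N=0 Z=0
after  7: x0=0xc7 x1=0x7a x2=0x7a x3=0x7f x4=0x84 x5=0x05  N=0 Z=0
after  8: x0=0xc7 x1=0x7a x2=0x7a x3=0x7f x4=0x84 x5=0x05  N=0 Z=0
-- IRQ taken; context saved, return-PC = 9 --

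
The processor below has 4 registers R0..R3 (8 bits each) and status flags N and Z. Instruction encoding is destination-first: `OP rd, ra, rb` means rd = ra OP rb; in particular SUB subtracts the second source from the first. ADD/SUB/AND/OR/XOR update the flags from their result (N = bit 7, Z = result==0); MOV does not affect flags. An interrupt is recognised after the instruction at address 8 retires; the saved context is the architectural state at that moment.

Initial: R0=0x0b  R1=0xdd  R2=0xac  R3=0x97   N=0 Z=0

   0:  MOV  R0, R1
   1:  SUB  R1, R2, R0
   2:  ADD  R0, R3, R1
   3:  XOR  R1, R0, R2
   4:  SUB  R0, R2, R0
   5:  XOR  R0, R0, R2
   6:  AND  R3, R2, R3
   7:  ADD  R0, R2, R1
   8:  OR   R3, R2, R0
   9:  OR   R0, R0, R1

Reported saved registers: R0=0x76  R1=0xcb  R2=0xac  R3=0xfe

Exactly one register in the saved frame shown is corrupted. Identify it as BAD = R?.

BAD = R1

after  0: R0=0xdd R1=0xdd R2=0xac R3=0x97  N=0 Z=0
after  1: R0=0xdd R1=0xcf R2=0xac R3=0x97  N=1 Z=0
after  2: R0=0x66 R1=0xcf R2=0xac R3=0x97  N=0 Z=0
after  3: R0=0x66 R1=0xca R2=0xac R3=0x97  N=1 Z=0
after  4: R0=0x46 R1=0xca R2=0xac R3=0x97  N=0 Z=0
after  5: R0=0xea R1=0xca R2=0xac R3=0x97  N=1 Z=0
after  6: R0=0xea R1=0xca R2=0xac R3=0x84  N=1 Z=0
after  7: R0=0x76 R1=0xca R2=0xac R3=0x84  N=0 Z=0
after  8: R0=0x76 R1=0xca R2=0xac R3=0xfe  N=1 Z=0
-- IRQ taken; context saved, return-PC = 9 --
mismatch: R1: reported 0xcb vs actual 0xca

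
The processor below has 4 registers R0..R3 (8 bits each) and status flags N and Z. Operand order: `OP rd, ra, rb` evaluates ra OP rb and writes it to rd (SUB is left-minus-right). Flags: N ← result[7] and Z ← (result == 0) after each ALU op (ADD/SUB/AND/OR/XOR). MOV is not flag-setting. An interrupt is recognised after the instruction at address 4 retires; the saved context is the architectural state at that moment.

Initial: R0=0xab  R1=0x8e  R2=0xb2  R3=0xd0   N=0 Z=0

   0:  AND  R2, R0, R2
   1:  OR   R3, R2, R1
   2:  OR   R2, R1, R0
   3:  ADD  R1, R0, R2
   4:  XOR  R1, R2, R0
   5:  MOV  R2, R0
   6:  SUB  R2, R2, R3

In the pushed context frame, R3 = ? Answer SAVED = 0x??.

after  0: R0=0xab R1=0x8e R2=0xa2 R3=0xd0  N=1 Z=0
after  1: R0=0xab R1=0x8e R2=0xa2 R3=0xae  N=1 Z=0
after  2: R0=0xab R1=0x8e R2=0xaf R3=0xae  N=1 Z=0
after  3: R0=0xab R1=0x5a R2=0xaf R3=0xae  N=0 Z=0
after  4: R0=0xab R1=0x04 R2=0xaf R3=0xae  N=0 Z=0
-- IRQ taken; context saved, return-PC = 5 --

SAVED = 0xae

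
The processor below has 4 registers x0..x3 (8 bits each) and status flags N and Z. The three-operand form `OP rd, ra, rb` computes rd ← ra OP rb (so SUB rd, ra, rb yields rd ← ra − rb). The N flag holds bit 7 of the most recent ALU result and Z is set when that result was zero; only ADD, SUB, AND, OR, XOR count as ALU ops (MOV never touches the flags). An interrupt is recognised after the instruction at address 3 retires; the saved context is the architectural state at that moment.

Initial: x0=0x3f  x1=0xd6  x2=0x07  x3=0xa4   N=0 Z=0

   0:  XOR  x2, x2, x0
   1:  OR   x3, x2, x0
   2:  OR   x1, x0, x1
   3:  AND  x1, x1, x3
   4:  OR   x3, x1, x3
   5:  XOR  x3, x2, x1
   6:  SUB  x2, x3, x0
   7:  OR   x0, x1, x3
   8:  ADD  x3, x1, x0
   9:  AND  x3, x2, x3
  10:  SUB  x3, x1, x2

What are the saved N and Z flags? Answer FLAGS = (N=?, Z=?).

FLAGS = (N=0, Z=0)

after  0: x0=0x3f x1=0xd6 x2=0x38 x3=0xa4  N=0 Z=0
after  1: x0=0x3f x1=0xd6 x2=0x38 x3=0x3f  N=0 Z=0
after  2: x0=0x3f x1=0xff x2=0x38 x3=0x3f  N=1 Z=0
after  3: x0=0x3f x1=0x3f x2=0x38 x3=0x3f  N=0 Z=0
-- IRQ taken; context saved, return-PC = 4 --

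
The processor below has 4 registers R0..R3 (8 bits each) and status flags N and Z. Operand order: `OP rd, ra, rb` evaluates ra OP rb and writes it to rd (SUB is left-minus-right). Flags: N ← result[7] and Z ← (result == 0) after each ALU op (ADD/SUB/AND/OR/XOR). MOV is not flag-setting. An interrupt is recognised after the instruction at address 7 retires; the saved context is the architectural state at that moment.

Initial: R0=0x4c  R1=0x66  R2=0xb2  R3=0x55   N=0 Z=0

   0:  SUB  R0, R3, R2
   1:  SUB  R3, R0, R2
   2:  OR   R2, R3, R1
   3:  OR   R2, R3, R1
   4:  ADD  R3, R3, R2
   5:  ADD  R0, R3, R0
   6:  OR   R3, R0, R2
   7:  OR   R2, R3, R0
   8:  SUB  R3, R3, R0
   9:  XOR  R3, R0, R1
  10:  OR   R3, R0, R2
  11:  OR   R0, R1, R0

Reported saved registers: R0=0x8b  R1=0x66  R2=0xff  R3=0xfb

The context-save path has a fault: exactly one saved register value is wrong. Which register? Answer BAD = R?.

BAD = R3

after  0: R0=0xa3 R1=0x66 R2=0xb2 R3=0x55  N=1 Z=0
after  1: R0=0xa3 R1=0x66 R2=0xb2 R3=0xf1  N=1 Z=0
after  2: R0=0xa3 R1=0x66 R2=0xf7 R3=0xf1  N=1 Z=0
after  3: R0=0xa3 R1=0x66 R2=0xf7 R3=0xf1  N=1 Z=0
after  4: R0=0xa3 R1=0x66 R2=0xf7 R3=0xe8  N=1 Z=0
after  5: R0=0x8b R1=0x66 R2=0xf7 R3=0xe8  N=1 Z=0
after  6: R0=0x8b R1=0x66 R2=0xf7 R3=0xff  N=1 Z=0
after  7: R0=0x8b R1=0x66 R2=0xff R3=0xff  N=1 Z=0
-- IRQ taken; context saved, return-PC = 8 --
mismatch: R3: reported 0xfb vs actual 0xff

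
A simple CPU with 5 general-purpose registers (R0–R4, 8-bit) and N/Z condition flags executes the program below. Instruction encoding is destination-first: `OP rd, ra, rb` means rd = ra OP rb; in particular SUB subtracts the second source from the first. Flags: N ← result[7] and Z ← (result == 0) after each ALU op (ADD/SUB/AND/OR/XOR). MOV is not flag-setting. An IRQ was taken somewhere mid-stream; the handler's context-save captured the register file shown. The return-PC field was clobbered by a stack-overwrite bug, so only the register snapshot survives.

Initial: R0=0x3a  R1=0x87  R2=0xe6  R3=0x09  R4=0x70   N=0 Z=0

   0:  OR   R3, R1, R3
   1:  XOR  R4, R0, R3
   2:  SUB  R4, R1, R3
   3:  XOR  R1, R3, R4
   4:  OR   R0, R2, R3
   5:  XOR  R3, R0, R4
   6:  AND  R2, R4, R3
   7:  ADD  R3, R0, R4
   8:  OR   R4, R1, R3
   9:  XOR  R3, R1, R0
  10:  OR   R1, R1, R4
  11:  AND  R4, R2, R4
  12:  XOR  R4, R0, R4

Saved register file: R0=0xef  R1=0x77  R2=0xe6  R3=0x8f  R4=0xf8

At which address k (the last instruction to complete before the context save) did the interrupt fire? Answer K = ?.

K = 4

after  0: R0=0x3a R1=0x87 R2=0xe6 R3=0x8f R4=0x70  N=1 Z=0
after  1: R0=0x3a R1=0x87 R2=0xe6 R3=0x8f R4=0xb5  N=1 Z=0
after  2: R0=0x3a R1=0x87 R2=0xe6 R3=0x8f R4=0xf8  N=1 Z=0
after  3: R0=0x3a R1=0x77 R2=0xe6 R3=0x8f R4=0xf8  N=0 Z=0
after  4: R0=0xef R1=0x77 R2=0xe6 R3=0x8f R4=0xf8  N=1 Z=0
-- IRQ taken; context saved, return-PC = 5 --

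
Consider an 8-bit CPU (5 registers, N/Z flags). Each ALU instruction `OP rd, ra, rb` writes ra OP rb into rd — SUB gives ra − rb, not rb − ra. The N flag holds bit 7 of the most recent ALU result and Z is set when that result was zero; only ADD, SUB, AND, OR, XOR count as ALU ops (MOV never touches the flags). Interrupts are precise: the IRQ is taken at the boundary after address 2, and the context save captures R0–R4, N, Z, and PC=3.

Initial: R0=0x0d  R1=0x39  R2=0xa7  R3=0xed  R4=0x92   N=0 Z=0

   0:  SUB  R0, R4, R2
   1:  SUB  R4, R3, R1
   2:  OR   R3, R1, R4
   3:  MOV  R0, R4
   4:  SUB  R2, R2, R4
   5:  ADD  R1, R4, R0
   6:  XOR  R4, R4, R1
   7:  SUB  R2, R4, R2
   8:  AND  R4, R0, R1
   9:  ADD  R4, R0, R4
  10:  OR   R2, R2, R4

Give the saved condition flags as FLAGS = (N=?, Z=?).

FLAGS = (N=1, Z=0)

after  0: R0=0xeb R1=0x39 R2=0xa7 R3=0xed R4=0x92  N=1 Z=0
after  1: R0=0xeb R1=0x39 R2=0xa7 R3=0xed R4=0xb4  N=1 Z=0
after  2: R0=0xeb R1=0x39 R2=0xa7 R3=0xbd R4=0xb4  N=1 Z=0
-- IRQ taken; context saved, return-PC = 3 --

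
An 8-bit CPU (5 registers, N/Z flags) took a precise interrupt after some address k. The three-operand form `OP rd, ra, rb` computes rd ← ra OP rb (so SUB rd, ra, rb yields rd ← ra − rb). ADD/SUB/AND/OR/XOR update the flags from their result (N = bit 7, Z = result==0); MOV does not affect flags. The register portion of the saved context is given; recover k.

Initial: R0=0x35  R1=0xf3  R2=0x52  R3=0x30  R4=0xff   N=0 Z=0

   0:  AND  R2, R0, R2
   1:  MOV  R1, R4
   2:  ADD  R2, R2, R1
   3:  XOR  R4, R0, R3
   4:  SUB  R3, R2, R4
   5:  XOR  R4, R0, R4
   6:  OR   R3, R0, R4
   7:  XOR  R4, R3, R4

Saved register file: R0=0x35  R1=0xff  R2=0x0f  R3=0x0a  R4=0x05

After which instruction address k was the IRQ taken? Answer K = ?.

K = 4

after  0: R0=0x35 R1=0xf3 R2=0x10 R3=0x30 R4=0xff  N=0 Z=0
after  1: R0=0x35 R1=0xff R2=0x10 R3=0x30 R4=0xff  N=0 Z=0
after  2: R0=0x35 R1=0xff R2=0x0f R3=0x30 R4=0xff  N=0 Z=0
after  3: R0=0x35 R1=0xff R2=0x0f R3=0x30 R4=0x05  N=0 Z=0
after  4: R0=0x35 R1=0xff R2=0x0f R3=0x0a R4=0x05  N=0 Z=0
-- IRQ taken; context saved, return-PC = 5 --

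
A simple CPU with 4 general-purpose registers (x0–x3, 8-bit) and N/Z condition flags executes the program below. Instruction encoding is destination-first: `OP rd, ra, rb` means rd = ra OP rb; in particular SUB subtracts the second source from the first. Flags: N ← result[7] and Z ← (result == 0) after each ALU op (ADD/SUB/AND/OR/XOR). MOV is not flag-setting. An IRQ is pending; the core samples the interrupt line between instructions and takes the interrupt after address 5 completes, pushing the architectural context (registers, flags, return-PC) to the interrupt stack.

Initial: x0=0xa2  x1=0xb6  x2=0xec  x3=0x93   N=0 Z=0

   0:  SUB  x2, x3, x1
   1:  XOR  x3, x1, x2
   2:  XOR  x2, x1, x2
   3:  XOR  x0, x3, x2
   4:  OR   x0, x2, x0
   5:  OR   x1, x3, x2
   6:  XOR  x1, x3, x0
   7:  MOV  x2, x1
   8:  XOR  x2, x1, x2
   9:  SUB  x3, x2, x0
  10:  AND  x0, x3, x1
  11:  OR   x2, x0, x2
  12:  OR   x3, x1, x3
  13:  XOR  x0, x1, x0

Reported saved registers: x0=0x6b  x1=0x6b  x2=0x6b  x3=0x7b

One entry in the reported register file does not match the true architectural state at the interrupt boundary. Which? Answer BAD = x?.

after  0: x0=0xa2 x1=0xb6 x2=0xdd x3=0x93  N=1 Z=0
after  1: x0=0xa2 x1=0xb6 x2=0xdd x3=0x6b  N=0 Z=0
after  2: x0=0xa2 x1=0xb6 x2=0x6b x3=0x6b  N=0 Z=0
after  3: x0=0x00 x1=0xb6 x2=0x6b x3=0x6b  N=0 Z=1
after  4: x0=0x6b x1=0xb6 x2=0x6b x3=0x6b  N=0 Z=0
after  5: x0=0x6b x1=0x6b x2=0x6b x3=0x6b  N=0 Z=0
-- IRQ taken; context saved, return-PC = 6 --
mismatch: x3: reported 0x7b vs actual 0x6b

BAD = x3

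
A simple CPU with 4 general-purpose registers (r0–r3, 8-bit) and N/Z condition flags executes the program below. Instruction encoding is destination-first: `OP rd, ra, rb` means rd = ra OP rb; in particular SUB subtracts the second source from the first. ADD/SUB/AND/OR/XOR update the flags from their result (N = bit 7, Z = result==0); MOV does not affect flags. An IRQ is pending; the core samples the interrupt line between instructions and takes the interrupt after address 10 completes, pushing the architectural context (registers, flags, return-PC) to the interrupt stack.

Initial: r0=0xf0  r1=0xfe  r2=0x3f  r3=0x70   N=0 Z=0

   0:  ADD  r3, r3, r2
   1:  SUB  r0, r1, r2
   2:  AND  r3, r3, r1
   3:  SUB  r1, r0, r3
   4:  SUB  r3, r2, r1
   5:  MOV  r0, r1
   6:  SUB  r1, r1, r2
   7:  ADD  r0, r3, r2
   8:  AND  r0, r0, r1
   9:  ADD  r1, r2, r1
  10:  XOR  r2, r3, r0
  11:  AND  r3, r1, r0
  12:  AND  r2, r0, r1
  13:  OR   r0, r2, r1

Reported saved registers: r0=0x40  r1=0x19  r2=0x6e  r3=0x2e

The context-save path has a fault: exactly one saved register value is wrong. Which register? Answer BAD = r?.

after  0: r0=0xf0 r1=0xfe r2=0x3f r3=0xaf  N=1 Z=0
after  1: r0=0xbf r1=0xfe r2=0x3f r3=0xaf  N=1 Z=0
after  2: r0=0xbf r1=0xfe r2=0x3f r3=0xae  N=1 Z=0
after  3: r0=0xbf r1=0x11 r2=0x3f r3=0xae  N=0 Z=0
after  4: r0=0xbf r1=0x11 r2=0x3f r3=0x2e  N=0 Z=0
after  5: r0=0x11 r1=0x11 r2=0x3f r3=0x2e  N=0 Z=0
after  6: r0=0x11 r1=0xd2 r2=0x3f r3=0x2e  N=1 Z=0
after  7: r0=0x6d r1=0xd2 r2=0x3f r3=0x2e  N=0 Z=0
after  8: r0=0x40 r1=0xd2 r2=0x3f r3=0x2e  N=0 Z=0
after  9: r0=0x40 r1=0x11 r2=0x3f r3=0x2e  N=0 Z=0
after 10: r0=0x40 r1=0x11 r2=0x6e r3=0x2e  N=0 Z=0
-- IRQ taken; context saved, return-PC = 11 --
mismatch: r1: reported 0x19 vs actual 0x11

BAD = r1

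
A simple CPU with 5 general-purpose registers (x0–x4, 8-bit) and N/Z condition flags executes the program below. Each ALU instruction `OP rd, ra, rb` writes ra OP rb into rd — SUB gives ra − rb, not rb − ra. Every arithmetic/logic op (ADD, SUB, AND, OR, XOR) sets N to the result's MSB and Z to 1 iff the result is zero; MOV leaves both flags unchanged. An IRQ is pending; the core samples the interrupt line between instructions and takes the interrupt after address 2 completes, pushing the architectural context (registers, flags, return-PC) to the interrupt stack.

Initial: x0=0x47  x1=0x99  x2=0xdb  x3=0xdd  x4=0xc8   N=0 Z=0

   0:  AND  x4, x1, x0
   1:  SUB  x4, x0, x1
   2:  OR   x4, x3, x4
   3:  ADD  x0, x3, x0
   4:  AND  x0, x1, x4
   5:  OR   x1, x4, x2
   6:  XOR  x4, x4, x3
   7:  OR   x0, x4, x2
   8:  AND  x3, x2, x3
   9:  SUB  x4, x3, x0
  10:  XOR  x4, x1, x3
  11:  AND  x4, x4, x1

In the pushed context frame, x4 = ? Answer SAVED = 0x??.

after  0: x0=0x47 x1=0x99 x2=0xdb x3=0xdd x4=0x01  N=0 Z=0
after  1: x0=0x47 x1=0x99 x2=0xdb x3=0xdd x4=0xae  N=1 Z=0
after  2: x0=0x47 x1=0x99 x2=0xdb x3=0xdd x4=0xff  N=1 Z=0
-- IRQ taken; context saved, return-PC = 3 --

SAVED = 0xff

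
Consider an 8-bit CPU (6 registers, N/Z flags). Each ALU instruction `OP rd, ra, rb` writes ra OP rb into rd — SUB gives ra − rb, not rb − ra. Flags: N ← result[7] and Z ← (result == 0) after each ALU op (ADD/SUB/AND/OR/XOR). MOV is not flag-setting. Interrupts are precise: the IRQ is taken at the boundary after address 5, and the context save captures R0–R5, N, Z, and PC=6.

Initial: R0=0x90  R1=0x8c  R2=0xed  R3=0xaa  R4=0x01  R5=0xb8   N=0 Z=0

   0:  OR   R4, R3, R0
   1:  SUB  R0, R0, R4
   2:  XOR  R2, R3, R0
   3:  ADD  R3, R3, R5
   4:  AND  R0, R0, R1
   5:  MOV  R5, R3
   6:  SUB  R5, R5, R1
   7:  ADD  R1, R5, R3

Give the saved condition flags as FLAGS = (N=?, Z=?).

FLAGS = (N=1, Z=0)

after  0: R0=0x90 R1=0x8c R2=0xed R3=0xaa R4=0xba R5=0xb8  N=1 Z=0
after  1: R0=0xd6 R1=0x8c R2=0xed R3=0xaa R4=0xba R5=0xb8  N=1 Z=0
after  2: R0=0xd6 R1=0x8c R2=0x7c R3=0xaa R4=0xba R5=0xb8  N=0 Z=0
after  3: R0=0xd6 R1=0x8c R2=0x7c R3=0x62 R4=0xba R5=0xb8  N=0 Z=0
after  4: R0=0x84 R1=0x8c R2=0x7c R3=0x62 R4=0xba R5=0xb8  N=1 Z=0
after  5: R0=0x84 R1=0x8c R2=0x7c R3=0x62 R4=0xba R5=0x62  N=1 Z=0
-- IRQ taken; context saved, return-PC = 6 --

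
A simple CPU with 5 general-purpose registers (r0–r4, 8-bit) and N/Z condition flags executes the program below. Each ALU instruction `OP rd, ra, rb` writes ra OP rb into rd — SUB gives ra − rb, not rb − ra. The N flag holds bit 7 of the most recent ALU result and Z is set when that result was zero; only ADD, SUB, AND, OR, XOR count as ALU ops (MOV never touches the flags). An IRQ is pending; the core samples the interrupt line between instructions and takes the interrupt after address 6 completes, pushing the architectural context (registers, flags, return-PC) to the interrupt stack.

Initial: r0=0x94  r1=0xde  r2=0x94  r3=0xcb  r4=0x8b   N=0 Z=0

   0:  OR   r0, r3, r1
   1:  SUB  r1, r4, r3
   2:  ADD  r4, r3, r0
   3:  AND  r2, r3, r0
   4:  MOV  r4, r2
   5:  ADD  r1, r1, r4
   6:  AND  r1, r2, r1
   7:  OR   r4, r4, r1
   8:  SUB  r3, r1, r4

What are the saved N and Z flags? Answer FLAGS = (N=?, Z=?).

FLAGS = (N=1, Z=0)

after  0: r0=0xdf r1=0xde r2=0x94 r3=0xcb r4=0x8b  N=1 Z=0
after  1: r0=0xdf r1=0xc0 r2=0x94 r3=0xcb r4=0x8b  N=1 Z=0
after  2: r0=0xdf r1=0xc0 r2=0x94 r3=0xcb r4=0xaa  N=1 Z=0
after  3: r0=0xdf r1=0xc0 r2=0xcb r3=0xcb r4=0xaa  N=1 Z=0
after  4: r0=0xdf r1=0xc0 r2=0xcb r3=0xcb r4=0xcb  N=1 Z=0
after  5: r0=0xdf r1=0x8b r2=0xcb r3=0xcb r4=0xcb  N=1 Z=0
after  6: r0=0xdf r1=0x8b r2=0xcb r3=0xcb r4=0xcb  N=1 Z=0
-- IRQ taken; context saved, return-PC = 7 --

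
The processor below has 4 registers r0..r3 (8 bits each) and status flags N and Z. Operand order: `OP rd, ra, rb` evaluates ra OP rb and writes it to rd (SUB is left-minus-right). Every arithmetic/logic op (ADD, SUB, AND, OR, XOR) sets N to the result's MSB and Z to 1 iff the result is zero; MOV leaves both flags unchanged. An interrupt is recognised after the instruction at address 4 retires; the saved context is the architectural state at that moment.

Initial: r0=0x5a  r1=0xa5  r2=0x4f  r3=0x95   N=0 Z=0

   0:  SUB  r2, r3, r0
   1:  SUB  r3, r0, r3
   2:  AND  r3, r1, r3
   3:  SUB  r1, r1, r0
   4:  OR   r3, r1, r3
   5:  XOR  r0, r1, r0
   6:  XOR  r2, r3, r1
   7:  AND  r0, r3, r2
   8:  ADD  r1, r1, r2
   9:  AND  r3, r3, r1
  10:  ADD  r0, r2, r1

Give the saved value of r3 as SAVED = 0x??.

SAVED = 0xcf

after  0: r0=0x5a r1=0xa5 r2=0x3b r3=0x95  N=0 Z=0
after  1: r0=0x5a r1=0xa5 r2=0x3b r3=0xc5  N=1 Z=0
after  2: r0=0x5a r1=0xa5 r2=0x3b r3=0x85  N=1 Z=0
after  3: r0=0x5a r1=0x4b r2=0x3b r3=0x85  N=0 Z=0
after  4: r0=0x5a r1=0x4b r2=0x3b r3=0xcf  N=1 Z=0
-- IRQ taken; context saved, return-PC = 5 --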